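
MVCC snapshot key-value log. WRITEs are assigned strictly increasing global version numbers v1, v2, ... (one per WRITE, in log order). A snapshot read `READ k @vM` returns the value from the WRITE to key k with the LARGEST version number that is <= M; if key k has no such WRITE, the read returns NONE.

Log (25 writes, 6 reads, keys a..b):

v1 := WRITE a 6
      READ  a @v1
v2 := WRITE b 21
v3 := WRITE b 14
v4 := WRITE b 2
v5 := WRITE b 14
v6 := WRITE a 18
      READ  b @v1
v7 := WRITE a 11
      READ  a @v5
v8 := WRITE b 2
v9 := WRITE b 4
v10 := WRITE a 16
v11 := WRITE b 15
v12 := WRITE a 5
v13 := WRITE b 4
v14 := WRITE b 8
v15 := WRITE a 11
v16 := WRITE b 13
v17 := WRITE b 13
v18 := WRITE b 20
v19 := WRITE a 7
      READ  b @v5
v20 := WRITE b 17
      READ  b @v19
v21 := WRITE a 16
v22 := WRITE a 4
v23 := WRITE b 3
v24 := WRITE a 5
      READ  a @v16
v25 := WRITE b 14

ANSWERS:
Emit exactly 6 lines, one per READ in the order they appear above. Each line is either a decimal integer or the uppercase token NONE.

v1: WRITE a=6  (a history now [(1, 6)])
READ a @v1: history=[(1, 6)] -> pick v1 -> 6
v2: WRITE b=21  (b history now [(2, 21)])
v3: WRITE b=14  (b history now [(2, 21), (3, 14)])
v4: WRITE b=2  (b history now [(2, 21), (3, 14), (4, 2)])
v5: WRITE b=14  (b history now [(2, 21), (3, 14), (4, 2), (5, 14)])
v6: WRITE a=18  (a history now [(1, 6), (6, 18)])
READ b @v1: history=[(2, 21), (3, 14), (4, 2), (5, 14)] -> no version <= 1 -> NONE
v7: WRITE a=11  (a history now [(1, 6), (6, 18), (7, 11)])
READ a @v5: history=[(1, 6), (6, 18), (7, 11)] -> pick v1 -> 6
v8: WRITE b=2  (b history now [(2, 21), (3, 14), (4, 2), (5, 14), (8, 2)])
v9: WRITE b=4  (b history now [(2, 21), (3, 14), (4, 2), (5, 14), (8, 2), (9, 4)])
v10: WRITE a=16  (a history now [(1, 6), (6, 18), (7, 11), (10, 16)])
v11: WRITE b=15  (b history now [(2, 21), (3, 14), (4, 2), (5, 14), (8, 2), (9, 4), (11, 15)])
v12: WRITE a=5  (a history now [(1, 6), (6, 18), (7, 11), (10, 16), (12, 5)])
v13: WRITE b=4  (b history now [(2, 21), (3, 14), (4, 2), (5, 14), (8, 2), (9, 4), (11, 15), (13, 4)])
v14: WRITE b=8  (b history now [(2, 21), (3, 14), (4, 2), (5, 14), (8, 2), (9, 4), (11, 15), (13, 4), (14, 8)])
v15: WRITE a=11  (a history now [(1, 6), (6, 18), (7, 11), (10, 16), (12, 5), (15, 11)])
v16: WRITE b=13  (b history now [(2, 21), (3, 14), (4, 2), (5, 14), (8, 2), (9, 4), (11, 15), (13, 4), (14, 8), (16, 13)])
v17: WRITE b=13  (b history now [(2, 21), (3, 14), (4, 2), (5, 14), (8, 2), (9, 4), (11, 15), (13, 4), (14, 8), (16, 13), (17, 13)])
v18: WRITE b=20  (b history now [(2, 21), (3, 14), (4, 2), (5, 14), (8, 2), (9, 4), (11, 15), (13, 4), (14, 8), (16, 13), (17, 13), (18, 20)])
v19: WRITE a=7  (a history now [(1, 6), (6, 18), (7, 11), (10, 16), (12, 5), (15, 11), (19, 7)])
READ b @v5: history=[(2, 21), (3, 14), (4, 2), (5, 14), (8, 2), (9, 4), (11, 15), (13, 4), (14, 8), (16, 13), (17, 13), (18, 20)] -> pick v5 -> 14
v20: WRITE b=17  (b history now [(2, 21), (3, 14), (4, 2), (5, 14), (8, 2), (9, 4), (11, 15), (13, 4), (14, 8), (16, 13), (17, 13), (18, 20), (20, 17)])
READ b @v19: history=[(2, 21), (3, 14), (4, 2), (5, 14), (8, 2), (9, 4), (11, 15), (13, 4), (14, 8), (16, 13), (17, 13), (18, 20), (20, 17)] -> pick v18 -> 20
v21: WRITE a=16  (a history now [(1, 6), (6, 18), (7, 11), (10, 16), (12, 5), (15, 11), (19, 7), (21, 16)])
v22: WRITE a=4  (a history now [(1, 6), (6, 18), (7, 11), (10, 16), (12, 5), (15, 11), (19, 7), (21, 16), (22, 4)])
v23: WRITE b=3  (b history now [(2, 21), (3, 14), (4, 2), (5, 14), (8, 2), (9, 4), (11, 15), (13, 4), (14, 8), (16, 13), (17, 13), (18, 20), (20, 17), (23, 3)])
v24: WRITE a=5  (a history now [(1, 6), (6, 18), (7, 11), (10, 16), (12, 5), (15, 11), (19, 7), (21, 16), (22, 4), (24, 5)])
READ a @v16: history=[(1, 6), (6, 18), (7, 11), (10, 16), (12, 5), (15, 11), (19, 7), (21, 16), (22, 4), (24, 5)] -> pick v15 -> 11
v25: WRITE b=14  (b history now [(2, 21), (3, 14), (4, 2), (5, 14), (8, 2), (9, 4), (11, 15), (13, 4), (14, 8), (16, 13), (17, 13), (18, 20), (20, 17), (23, 3), (25, 14)])

Answer: 6
NONE
6
14
20
11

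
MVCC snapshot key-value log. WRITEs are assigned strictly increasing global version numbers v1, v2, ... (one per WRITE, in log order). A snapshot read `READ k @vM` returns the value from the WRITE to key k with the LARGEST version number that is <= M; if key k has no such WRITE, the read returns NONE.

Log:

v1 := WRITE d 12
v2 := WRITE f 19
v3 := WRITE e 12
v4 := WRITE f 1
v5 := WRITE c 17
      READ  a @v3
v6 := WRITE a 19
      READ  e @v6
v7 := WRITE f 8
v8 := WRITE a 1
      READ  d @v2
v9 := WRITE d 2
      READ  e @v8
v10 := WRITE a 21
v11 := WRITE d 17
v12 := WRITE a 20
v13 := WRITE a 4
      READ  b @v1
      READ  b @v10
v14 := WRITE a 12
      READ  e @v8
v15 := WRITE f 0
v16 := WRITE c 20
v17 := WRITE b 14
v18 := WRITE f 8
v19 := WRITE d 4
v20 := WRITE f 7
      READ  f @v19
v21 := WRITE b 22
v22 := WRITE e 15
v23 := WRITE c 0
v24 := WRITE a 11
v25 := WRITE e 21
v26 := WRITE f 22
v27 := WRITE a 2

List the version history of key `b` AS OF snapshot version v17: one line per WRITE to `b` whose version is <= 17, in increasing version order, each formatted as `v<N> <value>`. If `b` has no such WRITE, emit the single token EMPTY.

Scan writes for key=b with version <= 17:
  v1 WRITE d 12 -> skip
  v2 WRITE f 19 -> skip
  v3 WRITE e 12 -> skip
  v4 WRITE f 1 -> skip
  v5 WRITE c 17 -> skip
  v6 WRITE a 19 -> skip
  v7 WRITE f 8 -> skip
  v8 WRITE a 1 -> skip
  v9 WRITE d 2 -> skip
  v10 WRITE a 21 -> skip
  v11 WRITE d 17 -> skip
  v12 WRITE a 20 -> skip
  v13 WRITE a 4 -> skip
  v14 WRITE a 12 -> skip
  v15 WRITE f 0 -> skip
  v16 WRITE c 20 -> skip
  v17 WRITE b 14 -> keep
  v18 WRITE f 8 -> skip
  v19 WRITE d 4 -> skip
  v20 WRITE f 7 -> skip
  v21 WRITE b 22 -> drop (> snap)
  v22 WRITE e 15 -> skip
  v23 WRITE c 0 -> skip
  v24 WRITE a 11 -> skip
  v25 WRITE e 21 -> skip
  v26 WRITE f 22 -> skip
  v27 WRITE a 2 -> skip
Collected: [(17, 14)]

Answer: v17 14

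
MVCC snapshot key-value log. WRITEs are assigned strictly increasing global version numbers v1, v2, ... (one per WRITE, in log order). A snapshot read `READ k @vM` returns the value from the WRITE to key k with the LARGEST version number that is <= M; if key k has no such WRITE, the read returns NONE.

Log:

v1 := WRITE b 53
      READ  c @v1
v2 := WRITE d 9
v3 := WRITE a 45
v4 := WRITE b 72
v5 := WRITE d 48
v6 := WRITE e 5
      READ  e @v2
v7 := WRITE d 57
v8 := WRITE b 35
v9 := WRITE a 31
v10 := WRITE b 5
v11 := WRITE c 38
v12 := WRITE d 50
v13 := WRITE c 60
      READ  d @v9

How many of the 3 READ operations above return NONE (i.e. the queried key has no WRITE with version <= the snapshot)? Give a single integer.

Answer: 2

Derivation:
v1: WRITE b=53  (b history now [(1, 53)])
READ c @v1: history=[] -> no version <= 1 -> NONE
v2: WRITE d=9  (d history now [(2, 9)])
v3: WRITE a=45  (a history now [(3, 45)])
v4: WRITE b=72  (b history now [(1, 53), (4, 72)])
v5: WRITE d=48  (d history now [(2, 9), (5, 48)])
v6: WRITE e=5  (e history now [(6, 5)])
READ e @v2: history=[(6, 5)] -> no version <= 2 -> NONE
v7: WRITE d=57  (d history now [(2, 9), (5, 48), (7, 57)])
v8: WRITE b=35  (b history now [(1, 53), (4, 72), (8, 35)])
v9: WRITE a=31  (a history now [(3, 45), (9, 31)])
v10: WRITE b=5  (b history now [(1, 53), (4, 72), (8, 35), (10, 5)])
v11: WRITE c=38  (c history now [(11, 38)])
v12: WRITE d=50  (d history now [(2, 9), (5, 48), (7, 57), (12, 50)])
v13: WRITE c=60  (c history now [(11, 38), (13, 60)])
READ d @v9: history=[(2, 9), (5, 48), (7, 57), (12, 50)] -> pick v7 -> 57
Read results in order: ['NONE', 'NONE', '57']
NONE count = 2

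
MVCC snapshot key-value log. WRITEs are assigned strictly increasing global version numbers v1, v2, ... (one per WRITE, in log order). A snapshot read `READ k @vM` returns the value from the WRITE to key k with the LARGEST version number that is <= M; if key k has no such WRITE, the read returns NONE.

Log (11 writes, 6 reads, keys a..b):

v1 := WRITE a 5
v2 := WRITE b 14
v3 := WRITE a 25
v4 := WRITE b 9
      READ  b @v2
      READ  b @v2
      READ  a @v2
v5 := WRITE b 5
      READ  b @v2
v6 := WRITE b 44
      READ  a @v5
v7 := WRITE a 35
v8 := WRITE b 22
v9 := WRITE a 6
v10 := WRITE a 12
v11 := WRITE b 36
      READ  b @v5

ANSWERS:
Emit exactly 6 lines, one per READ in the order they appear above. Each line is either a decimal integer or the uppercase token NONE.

Answer: 14
14
5
14
25
5

Derivation:
v1: WRITE a=5  (a history now [(1, 5)])
v2: WRITE b=14  (b history now [(2, 14)])
v3: WRITE a=25  (a history now [(1, 5), (3, 25)])
v4: WRITE b=9  (b history now [(2, 14), (4, 9)])
READ b @v2: history=[(2, 14), (4, 9)] -> pick v2 -> 14
READ b @v2: history=[(2, 14), (4, 9)] -> pick v2 -> 14
READ a @v2: history=[(1, 5), (3, 25)] -> pick v1 -> 5
v5: WRITE b=5  (b history now [(2, 14), (4, 9), (5, 5)])
READ b @v2: history=[(2, 14), (4, 9), (5, 5)] -> pick v2 -> 14
v6: WRITE b=44  (b history now [(2, 14), (4, 9), (5, 5), (6, 44)])
READ a @v5: history=[(1, 5), (3, 25)] -> pick v3 -> 25
v7: WRITE a=35  (a history now [(1, 5), (3, 25), (7, 35)])
v8: WRITE b=22  (b history now [(2, 14), (4, 9), (5, 5), (6, 44), (8, 22)])
v9: WRITE a=6  (a history now [(1, 5), (3, 25), (7, 35), (9, 6)])
v10: WRITE a=12  (a history now [(1, 5), (3, 25), (7, 35), (9, 6), (10, 12)])
v11: WRITE b=36  (b history now [(2, 14), (4, 9), (5, 5), (6, 44), (8, 22), (11, 36)])
READ b @v5: history=[(2, 14), (4, 9), (5, 5), (6, 44), (8, 22), (11, 36)] -> pick v5 -> 5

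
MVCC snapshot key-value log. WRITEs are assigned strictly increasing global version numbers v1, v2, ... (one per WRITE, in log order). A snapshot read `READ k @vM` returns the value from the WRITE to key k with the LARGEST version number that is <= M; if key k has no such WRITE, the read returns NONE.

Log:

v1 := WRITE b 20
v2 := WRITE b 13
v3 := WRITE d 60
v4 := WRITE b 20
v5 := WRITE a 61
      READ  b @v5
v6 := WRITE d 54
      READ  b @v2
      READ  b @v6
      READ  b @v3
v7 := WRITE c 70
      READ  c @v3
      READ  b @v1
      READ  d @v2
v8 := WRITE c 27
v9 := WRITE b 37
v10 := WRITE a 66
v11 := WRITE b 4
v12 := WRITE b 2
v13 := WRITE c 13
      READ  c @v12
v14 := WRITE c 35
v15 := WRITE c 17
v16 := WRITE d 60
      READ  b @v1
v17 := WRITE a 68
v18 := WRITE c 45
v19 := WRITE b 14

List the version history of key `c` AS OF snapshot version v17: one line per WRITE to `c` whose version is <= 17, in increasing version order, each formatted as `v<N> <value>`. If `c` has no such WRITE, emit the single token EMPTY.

Answer: v7 70
v8 27
v13 13
v14 35
v15 17

Derivation:
Scan writes for key=c with version <= 17:
  v1 WRITE b 20 -> skip
  v2 WRITE b 13 -> skip
  v3 WRITE d 60 -> skip
  v4 WRITE b 20 -> skip
  v5 WRITE a 61 -> skip
  v6 WRITE d 54 -> skip
  v7 WRITE c 70 -> keep
  v8 WRITE c 27 -> keep
  v9 WRITE b 37 -> skip
  v10 WRITE a 66 -> skip
  v11 WRITE b 4 -> skip
  v12 WRITE b 2 -> skip
  v13 WRITE c 13 -> keep
  v14 WRITE c 35 -> keep
  v15 WRITE c 17 -> keep
  v16 WRITE d 60 -> skip
  v17 WRITE a 68 -> skip
  v18 WRITE c 45 -> drop (> snap)
  v19 WRITE b 14 -> skip
Collected: [(7, 70), (8, 27), (13, 13), (14, 35), (15, 17)]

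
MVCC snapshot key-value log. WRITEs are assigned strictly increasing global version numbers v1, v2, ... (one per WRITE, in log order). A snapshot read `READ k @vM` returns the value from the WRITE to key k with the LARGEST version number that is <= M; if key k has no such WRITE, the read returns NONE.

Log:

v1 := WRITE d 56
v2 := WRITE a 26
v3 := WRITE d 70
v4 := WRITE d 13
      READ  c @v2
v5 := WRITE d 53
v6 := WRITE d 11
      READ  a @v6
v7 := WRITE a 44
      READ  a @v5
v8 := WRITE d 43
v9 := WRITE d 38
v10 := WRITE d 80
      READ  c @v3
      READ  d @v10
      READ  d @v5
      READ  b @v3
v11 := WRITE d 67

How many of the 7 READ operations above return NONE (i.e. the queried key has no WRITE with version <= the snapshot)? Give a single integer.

Answer: 3

Derivation:
v1: WRITE d=56  (d history now [(1, 56)])
v2: WRITE a=26  (a history now [(2, 26)])
v3: WRITE d=70  (d history now [(1, 56), (3, 70)])
v4: WRITE d=13  (d history now [(1, 56), (3, 70), (4, 13)])
READ c @v2: history=[] -> no version <= 2 -> NONE
v5: WRITE d=53  (d history now [(1, 56), (3, 70), (4, 13), (5, 53)])
v6: WRITE d=11  (d history now [(1, 56), (3, 70), (4, 13), (5, 53), (6, 11)])
READ a @v6: history=[(2, 26)] -> pick v2 -> 26
v7: WRITE a=44  (a history now [(2, 26), (7, 44)])
READ a @v5: history=[(2, 26), (7, 44)] -> pick v2 -> 26
v8: WRITE d=43  (d history now [(1, 56), (3, 70), (4, 13), (5, 53), (6, 11), (8, 43)])
v9: WRITE d=38  (d history now [(1, 56), (3, 70), (4, 13), (5, 53), (6, 11), (8, 43), (9, 38)])
v10: WRITE d=80  (d history now [(1, 56), (3, 70), (4, 13), (5, 53), (6, 11), (8, 43), (9, 38), (10, 80)])
READ c @v3: history=[] -> no version <= 3 -> NONE
READ d @v10: history=[(1, 56), (3, 70), (4, 13), (5, 53), (6, 11), (8, 43), (9, 38), (10, 80)] -> pick v10 -> 80
READ d @v5: history=[(1, 56), (3, 70), (4, 13), (5, 53), (6, 11), (8, 43), (9, 38), (10, 80)] -> pick v5 -> 53
READ b @v3: history=[] -> no version <= 3 -> NONE
v11: WRITE d=67  (d history now [(1, 56), (3, 70), (4, 13), (5, 53), (6, 11), (8, 43), (9, 38), (10, 80), (11, 67)])
Read results in order: ['NONE', '26', '26', 'NONE', '80', '53', 'NONE']
NONE count = 3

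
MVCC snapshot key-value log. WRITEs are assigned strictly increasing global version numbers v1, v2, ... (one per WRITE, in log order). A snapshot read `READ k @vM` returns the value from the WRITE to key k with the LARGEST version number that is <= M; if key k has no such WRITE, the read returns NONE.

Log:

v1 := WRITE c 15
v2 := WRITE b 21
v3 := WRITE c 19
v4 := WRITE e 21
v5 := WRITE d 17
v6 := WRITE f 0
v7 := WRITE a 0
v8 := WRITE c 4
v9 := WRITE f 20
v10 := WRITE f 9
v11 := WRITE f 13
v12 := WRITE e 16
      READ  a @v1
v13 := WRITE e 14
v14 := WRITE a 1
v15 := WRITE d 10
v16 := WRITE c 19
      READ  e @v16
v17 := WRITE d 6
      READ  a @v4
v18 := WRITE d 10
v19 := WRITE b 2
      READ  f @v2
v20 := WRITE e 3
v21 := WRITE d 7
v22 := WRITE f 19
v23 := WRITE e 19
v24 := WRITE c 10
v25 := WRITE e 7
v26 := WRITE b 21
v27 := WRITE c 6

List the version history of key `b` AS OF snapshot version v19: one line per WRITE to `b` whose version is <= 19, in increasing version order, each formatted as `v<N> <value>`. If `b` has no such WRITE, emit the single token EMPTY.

Answer: v2 21
v19 2

Derivation:
Scan writes for key=b with version <= 19:
  v1 WRITE c 15 -> skip
  v2 WRITE b 21 -> keep
  v3 WRITE c 19 -> skip
  v4 WRITE e 21 -> skip
  v5 WRITE d 17 -> skip
  v6 WRITE f 0 -> skip
  v7 WRITE a 0 -> skip
  v8 WRITE c 4 -> skip
  v9 WRITE f 20 -> skip
  v10 WRITE f 9 -> skip
  v11 WRITE f 13 -> skip
  v12 WRITE e 16 -> skip
  v13 WRITE e 14 -> skip
  v14 WRITE a 1 -> skip
  v15 WRITE d 10 -> skip
  v16 WRITE c 19 -> skip
  v17 WRITE d 6 -> skip
  v18 WRITE d 10 -> skip
  v19 WRITE b 2 -> keep
  v20 WRITE e 3 -> skip
  v21 WRITE d 7 -> skip
  v22 WRITE f 19 -> skip
  v23 WRITE e 19 -> skip
  v24 WRITE c 10 -> skip
  v25 WRITE e 7 -> skip
  v26 WRITE b 21 -> drop (> snap)
  v27 WRITE c 6 -> skip
Collected: [(2, 21), (19, 2)]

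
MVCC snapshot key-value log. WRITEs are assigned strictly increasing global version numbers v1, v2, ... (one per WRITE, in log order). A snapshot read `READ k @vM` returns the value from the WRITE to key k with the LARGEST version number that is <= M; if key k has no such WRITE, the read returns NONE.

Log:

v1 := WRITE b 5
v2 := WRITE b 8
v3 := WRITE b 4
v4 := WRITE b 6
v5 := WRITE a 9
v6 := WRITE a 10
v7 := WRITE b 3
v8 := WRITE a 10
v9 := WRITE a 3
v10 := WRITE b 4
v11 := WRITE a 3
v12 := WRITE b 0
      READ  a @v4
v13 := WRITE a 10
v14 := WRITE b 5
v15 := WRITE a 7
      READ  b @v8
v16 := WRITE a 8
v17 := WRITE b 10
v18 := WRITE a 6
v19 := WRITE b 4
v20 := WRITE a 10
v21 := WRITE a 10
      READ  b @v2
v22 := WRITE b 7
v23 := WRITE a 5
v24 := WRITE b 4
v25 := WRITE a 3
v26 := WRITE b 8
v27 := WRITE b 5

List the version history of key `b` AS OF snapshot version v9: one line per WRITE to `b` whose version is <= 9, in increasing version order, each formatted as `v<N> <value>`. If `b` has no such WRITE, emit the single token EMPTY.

Scan writes for key=b with version <= 9:
  v1 WRITE b 5 -> keep
  v2 WRITE b 8 -> keep
  v3 WRITE b 4 -> keep
  v4 WRITE b 6 -> keep
  v5 WRITE a 9 -> skip
  v6 WRITE a 10 -> skip
  v7 WRITE b 3 -> keep
  v8 WRITE a 10 -> skip
  v9 WRITE a 3 -> skip
  v10 WRITE b 4 -> drop (> snap)
  v11 WRITE a 3 -> skip
  v12 WRITE b 0 -> drop (> snap)
  v13 WRITE a 10 -> skip
  v14 WRITE b 5 -> drop (> snap)
  v15 WRITE a 7 -> skip
  v16 WRITE a 8 -> skip
  v17 WRITE b 10 -> drop (> snap)
  v18 WRITE a 6 -> skip
  v19 WRITE b 4 -> drop (> snap)
  v20 WRITE a 10 -> skip
  v21 WRITE a 10 -> skip
  v22 WRITE b 7 -> drop (> snap)
  v23 WRITE a 5 -> skip
  v24 WRITE b 4 -> drop (> snap)
  v25 WRITE a 3 -> skip
  v26 WRITE b 8 -> drop (> snap)
  v27 WRITE b 5 -> drop (> snap)
Collected: [(1, 5), (2, 8), (3, 4), (4, 6), (7, 3)]

Answer: v1 5
v2 8
v3 4
v4 6
v7 3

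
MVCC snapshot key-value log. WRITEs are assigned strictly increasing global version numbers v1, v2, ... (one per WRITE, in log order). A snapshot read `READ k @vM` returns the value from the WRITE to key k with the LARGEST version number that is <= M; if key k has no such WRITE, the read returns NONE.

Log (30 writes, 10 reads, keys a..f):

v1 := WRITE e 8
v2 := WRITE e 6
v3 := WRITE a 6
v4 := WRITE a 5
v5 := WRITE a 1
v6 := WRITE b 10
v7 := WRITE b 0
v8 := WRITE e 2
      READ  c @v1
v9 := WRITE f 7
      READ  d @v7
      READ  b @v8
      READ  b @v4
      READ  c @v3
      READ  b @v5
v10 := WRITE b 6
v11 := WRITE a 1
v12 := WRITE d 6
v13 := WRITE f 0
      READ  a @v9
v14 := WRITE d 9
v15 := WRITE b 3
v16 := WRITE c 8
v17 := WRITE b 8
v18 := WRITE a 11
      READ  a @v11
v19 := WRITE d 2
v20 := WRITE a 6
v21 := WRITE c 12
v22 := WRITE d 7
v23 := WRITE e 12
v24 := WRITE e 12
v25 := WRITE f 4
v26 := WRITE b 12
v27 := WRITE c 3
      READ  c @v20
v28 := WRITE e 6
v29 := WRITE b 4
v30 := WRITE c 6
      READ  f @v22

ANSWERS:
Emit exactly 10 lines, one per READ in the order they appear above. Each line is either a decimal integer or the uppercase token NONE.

Answer: NONE
NONE
0
NONE
NONE
NONE
1
1
8
0

Derivation:
v1: WRITE e=8  (e history now [(1, 8)])
v2: WRITE e=6  (e history now [(1, 8), (2, 6)])
v3: WRITE a=6  (a history now [(3, 6)])
v4: WRITE a=5  (a history now [(3, 6), (4, 5)])
v5: WRITE a=1  (a history now [(3, 6), (4, 5), (5, 1)])
v6: WRITE b=10  (b history now [(6, 10)])
v7: WRITE b=0  (b history now [(6, 10), (7, 0)])
v8: WRITE e=2  (e history now [(1, 8), (2, 6), (8, 2)])
READ c @v1: history=[] -> no version <= 1 -> NONE
v9: WRITE f=7  (f history now [(9, 7)])
READ d @v7: history=[] -> no version <= 7 -> NONE
READ b @v8: history=[(6, 10), (7, 0)] -> pick v7 -> 0
READ b @v4: history=[(6, 10), (7, 0)] -> no version <= 4 -> NONE
READ c @v3: history=[] -> no version <= 3 -> NONE
READ b @v5: history=[(6, 10), (7, 0)] -> no version <= 5 -> NONE
v10: WRITE b=6  (b history now [(6, 10), (7, 0), (10, 6)])
v11: WRITE a=1  (a history now [(3, 6), (4, 5), (5, 1), (11, 1)])
v12: WRITE d=6  (d history now [(12, 6)])
v13: WRITE f=0  (f history now [(9, 7), (13, 0)])
READ a @v9: history=[(3, 6), (4, 5), (5, 1), (11, 1)] -> pick v5 -> 1
v14: WRITE d=9  (d history now [(12, 6), (14, 9)])
v15: WRITE b=3  (b history now [(6, 10), (7, 0), (10, 6), (15, 3)])
v16: WRITE c=8  (c history now [(16, 8)])
v17: WRITE b=8  (b history now [(6, 10), (7, 0), (10, 6), (15, 3), (17, 8)])
v18: WRITE a=11  (a history now [(3, 6), (4, 5), (5, 1), (11, 1), (18, 11)])
READ a @v11: history=[(3, 6), (4, 5), (5, 1), (11, 1), (18, 11)] -> pick v11 -> 1
v19: WRITE d=2  (d history now [(12, 6), (14, 9), (19, 2)])
v20: WRITE a=6  (a history now [(3, 6), (4, 5), (5, 1), (11, 1), (18, 11), (20, 6)])
v21: WRITE c=12  (c history now [(16, 8), (21, 12)])
v22: WRITE d=7  (d history now [(12, 6), (14, 9), (19, 2), (22, 7)])
v23: WRITE e=12  (e history now [(1, 8), (2, 6), (8, 2), (23, 12)])
v24: WRITE e=12  (e history now [(1, 8), (2, 6), (8, 2), (23, 12), (24, 12)])
v25: WRITE f=4  (f history now [(9, 7), (13, 0), (25, 4)])
v26: WRITE b=12  (b history now [(6, 10), (7, 0), (10, 6), (15, 3), (17, 8), (26, 12)])
v27: WRITE c=3  (c history now [(16, 8), (21, 12), (27, 3)])
READ c @v20: history=[(16, 8), (21, 12), (27, 3)] -> pick v16 -> 8
v28: WRITE e=6  (e history now [(1, 8), (2, 6), (8, 2), (23, 12), (24, 12), (28, 6)])
v29: WRITE b=4  (b history now [(6, 10), (7, 0), (10, 6), (15, 3), (17, 8), (26, 12), (29, 4)])
v30: WRITE c=6  (c history now [(16, 8), (21, 12), (27, 3), (30, 6)])
READ f @v22: history=[(9, 7), (13, 0), (25, 4)] -> pick v13 -> 0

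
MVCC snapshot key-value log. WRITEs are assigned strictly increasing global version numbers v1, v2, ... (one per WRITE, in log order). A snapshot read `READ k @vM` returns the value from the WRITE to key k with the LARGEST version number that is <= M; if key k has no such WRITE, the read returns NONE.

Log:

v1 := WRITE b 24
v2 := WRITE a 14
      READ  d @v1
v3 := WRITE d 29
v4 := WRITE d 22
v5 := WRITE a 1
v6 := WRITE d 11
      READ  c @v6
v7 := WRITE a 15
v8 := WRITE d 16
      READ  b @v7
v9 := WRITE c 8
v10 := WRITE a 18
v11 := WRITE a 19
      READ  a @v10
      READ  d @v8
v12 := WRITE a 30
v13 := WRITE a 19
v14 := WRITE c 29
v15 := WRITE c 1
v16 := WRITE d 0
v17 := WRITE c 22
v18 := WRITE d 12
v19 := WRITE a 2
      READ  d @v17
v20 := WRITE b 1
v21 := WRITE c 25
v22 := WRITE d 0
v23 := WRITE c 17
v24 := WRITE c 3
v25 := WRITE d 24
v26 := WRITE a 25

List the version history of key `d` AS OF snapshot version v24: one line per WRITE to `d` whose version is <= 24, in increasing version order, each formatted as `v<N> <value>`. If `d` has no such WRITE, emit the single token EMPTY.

Scan writes for key=d with version <= 24:
  v1 WRITE b 24 -> skip
  v2 WRITE a 14 -> skip
  v3 WRITE d 29 -> keep
  v4 WRITE d 22 -> keep
  v5 WRITE a 1 -> skip
  v6 WRITE d 11 -> keep
  v7 WRITE a 15 -> skip
  v8 WRITE d 16 -> keep
  v9 WRITE c 8 -> skip
  v10 WRITE a 18 -> skip
  v11 WRITE a 19 -> skip
  v12 WRITE a 30 -> skip
  v13 WRITE a 19 -> skip
  v14 WRITE c 29 -> skip
  v15 WRITE c 1 -> skip
  v16 WRITE d 0 -> keep
  v17 WRITE c 22 -> skip
  v18 WRITE d 12 -> keep
  v19 WRITE a 2 -> skip
  v20 WRITE b 1 -> skip
  v21 WRITE c 25 -> skip
  v22 WRITE d 0 -> keep
  v23 WRITE c 17 -> skip
  v24 WRITE c 3 -> skip
  v25 WRITE d 24 -> drop (> snap)
  v26 WRITE a 25 -> skip
Collected: [(3, 29), (4, 22), (6, 11), (8, 16), (16, 0), (18, 12), (22, 0)]

Answer: v3 29
v4 22
v6 11
v8 16
v16 0
v18 12
v22 0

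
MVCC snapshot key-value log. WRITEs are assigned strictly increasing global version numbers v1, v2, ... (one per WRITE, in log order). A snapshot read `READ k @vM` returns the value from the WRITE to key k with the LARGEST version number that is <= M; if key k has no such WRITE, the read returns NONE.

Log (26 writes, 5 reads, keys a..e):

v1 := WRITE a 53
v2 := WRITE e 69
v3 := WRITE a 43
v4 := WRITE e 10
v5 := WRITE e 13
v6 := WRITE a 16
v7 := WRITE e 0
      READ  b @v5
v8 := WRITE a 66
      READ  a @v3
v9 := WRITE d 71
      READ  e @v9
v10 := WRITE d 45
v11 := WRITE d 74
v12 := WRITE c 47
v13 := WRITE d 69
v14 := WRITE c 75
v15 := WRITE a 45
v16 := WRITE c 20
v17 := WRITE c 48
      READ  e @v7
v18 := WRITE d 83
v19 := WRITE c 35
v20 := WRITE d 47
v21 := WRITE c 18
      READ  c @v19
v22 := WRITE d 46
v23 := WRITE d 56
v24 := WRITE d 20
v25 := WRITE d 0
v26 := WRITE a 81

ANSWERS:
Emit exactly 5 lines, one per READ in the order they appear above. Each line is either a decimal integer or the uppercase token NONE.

Answer: NONE
43
0
0
35

Derivation:
v1: WRITE a=53  (a history now [(1, 53)])
v2: WRITE e=69  (e history now [(2, 69)])
v3: WRITE a=43  (a history now [(1, 53), (3, 43)])
v4: WRITE e=10  (e history now [(2, 69), (4, 10)])
v5: WRITE e=13  (e history now [(2, 69), (4, 10), (5, 13)])
v6: WRITE a=16  (a history now [(1, 53), (3, 43), (6, 16)])
v7: WRITE e=0  (e history now [(2, 69), (4, 10), (5, 13), (7, 0)])
READ b @v5: history=[] -> no version <= 5 -> NONE
v8: WRITE a=66  (a history now [(1, 53), (3, 43), (6, 16), (8, 66)])
READ a @v3: history=[(1, 53), (3, 43), (6, 16), (8, 66)] -> pick v3 -> 43
v9: WRITE d=71  (d history now [(9, 71)])
READ e @v9: history=[(2, 69), (4, 10), (5, 13), (7, 0)] -> pick v7 -> 0
v10: WRITE d=45  (d history now [(9, 71), (10, 45)])
v11: WRITE d=74  (d history now [(9, 71), (10, 45), (11, 74)])
v12: WRITE c=47  (c history now [(12, 47)])
v13: WRITE d=69  (d history now [(9, 71), (10, 45), (11, 74), (13, 69)])
v14: WRITE c=75  (c history now [(12, 47), (14, 75)])
v15: WRITE a=45  (a history now [(1, 53), (3, 43), (6, 16), (8, 66), (15, 45)])
v16: WRITE c=20  (c history now [(12, 47), (14, 75), (16, 20)])
v17: WRITE c=48  (c history now [(12, 47), (14, 75), (16, 20), (17, 48)])
READ e @v7: history=[(2, 69), (4, 10), (5, 13), (7, 0)] -> pick v7 -> 0
v18: WRITE d=83  (d history now [(9, 71), (10, 45), (11, 74), (13, 69), (18, 83)])
v19: WRITE c=35  (c history now [(12, 47), (14, 75), (16, 20), (17, 48), (19, 35)])
v20: WRITE d=47  (d history now [(9, 71), (10, 45), (11, 74), (13, 69), (18, 83), (20, 47)])
v21: WRITE c=18  (c history now [(12, 47), (14, 75), (16, 20), (17, 48), (19, 35), (21, 18)])
READ c @v19: history=[(12, 47), (14, 75), (16, 20), (17, 48), (19, 35), (21, 18)] -> pick v19 -> 35
v22: WRITE d=46  (d history now [(9, 71), (10, 45), (11, 74), (13, 69), (18, 83), (20, 47), (22, 46)])
v23: WRITE d=56  (d history now [(9, 71), (10, 45), (11, 74), (13, 69), (18, 83), (20, 47), (22, 46), (23, 56)])
v24: WRITE d=20  (d history now [(9, 71), (10, 45), (11, 74), (13, 69), (18, 83), (20, 47), (22, 46), (23, 56), (24, 20)])
v25: WRITE d=0  (d history now [(9, 71), (10, 45), (11, 74), (13, 69), (18, 83), (20, 47), (22, 46), (23, 56), (24, 20), (25, 0)])
v26: WRITE a=81  (a history now [(1, 53), (3, 43), (6, 16), (8, 66), (15, 45), (26, 81)])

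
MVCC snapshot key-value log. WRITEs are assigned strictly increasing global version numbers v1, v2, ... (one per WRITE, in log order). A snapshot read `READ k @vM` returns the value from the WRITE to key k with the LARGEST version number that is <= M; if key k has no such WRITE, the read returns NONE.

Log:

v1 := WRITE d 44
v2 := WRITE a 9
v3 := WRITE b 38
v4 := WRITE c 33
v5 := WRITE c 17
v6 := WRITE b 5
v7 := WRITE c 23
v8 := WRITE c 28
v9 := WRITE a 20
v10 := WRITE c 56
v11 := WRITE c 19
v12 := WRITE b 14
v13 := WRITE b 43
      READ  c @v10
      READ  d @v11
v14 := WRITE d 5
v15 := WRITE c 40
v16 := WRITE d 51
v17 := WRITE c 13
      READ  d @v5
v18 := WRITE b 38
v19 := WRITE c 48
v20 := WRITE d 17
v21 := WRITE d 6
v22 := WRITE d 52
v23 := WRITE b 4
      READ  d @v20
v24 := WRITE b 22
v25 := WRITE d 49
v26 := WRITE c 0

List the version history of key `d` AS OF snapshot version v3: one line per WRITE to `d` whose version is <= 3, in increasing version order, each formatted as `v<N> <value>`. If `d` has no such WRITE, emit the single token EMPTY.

Answer: v1 44

Derivation:
Scan writes for key=d with version <= 3:
  v1 WRITE d 44 -> keep
  v2 WRITE a 9 -> skip
  v3 WRITE b 38 -> skip
  v4 WRITE c 33 -> skip
  v5 WRITE c 17 -> skip
  v6 WRITE b 5 -> skip
  v7 WRITE c 23 -> skip
  v8 WRITE c 28 -> skip
  v9 WRITE a 20 -> skip
  v10 WRITE c 56 -> skip
  v11 WRITE c 19 -> skip
  v12 WRITE b 14 -> skip
  v13 WRITE b 43 -> skip
  v14 WRITE d 5 -> drop (> snap)
  v15 WRITE c 40 -> skip
  v16 WRITE d 51 -> drop (> snap)
  v17 WRITE c 13 -> skip
  v18 WRITE b 38 -> skip
  v19 WRITE c 48 -> skip
  v20 WRITE d 17 -> drop (> snap)
  v21 WRITE d 6 -> drop (> snap)
  v22 WRITE d 52 -> drop (> snap)
  v23 WRITE b 4 -> skip
  v24 WRITE b 22 -> skip
  v25 WRITE d 49 -> drop (> snap)
  v26 WRITE c 0 -> skip
Collected: [(1, 44)]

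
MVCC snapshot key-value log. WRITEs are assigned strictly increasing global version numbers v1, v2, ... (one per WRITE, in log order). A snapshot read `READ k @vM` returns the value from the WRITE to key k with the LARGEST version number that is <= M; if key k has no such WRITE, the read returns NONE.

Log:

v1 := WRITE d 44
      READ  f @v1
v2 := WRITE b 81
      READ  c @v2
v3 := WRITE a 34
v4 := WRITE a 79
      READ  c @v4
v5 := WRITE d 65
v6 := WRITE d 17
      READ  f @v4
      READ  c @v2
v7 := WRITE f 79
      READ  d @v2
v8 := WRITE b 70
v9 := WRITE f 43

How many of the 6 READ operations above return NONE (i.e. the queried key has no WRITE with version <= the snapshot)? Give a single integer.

Answer: 5

Derivation:
v1: WRITE d=44  (d history now [(1, 44)])
READ f @v1: history=[] -> no version <= 1 -> NONE
v2: WRITE b=81  (b history now [(2, 81)])
READ c @v2: history=[] -> no version <= 2 -> NONE
v3: WRITE a=34  (a history now [(3, 34)])
v4: WRITE a=79  (a history now [(3, 34), (4, 79)])
READ c @v4: history=[] -> no version <= 4 -> NONE
v5: WRITE d=65  (d history now [(1, 44), (5, 65)])
v6: WRITE d=17  (d history now [(1, 44), (5, 65), (6, 17)])
READ f @v4: history=[] -> no version <= 4 -> NONE
READ c @v2: history=[] -> no version <= 2 -> NONE
v7: WRITE f=79  (f history now [(7, 79)])
READ d @v2: history=[(1, 44), (5, 65), (6, 17)] -> pick v1 -> 44
v8: WRITE b=70  (b history now [(2, 81), (8, 70)])
v9: WRITE f=43  (f history now [(7, 79), (9, 43)])
Read results in order: ['NONE', 'NONE', 'NONE', 'NONE', 'NONE', '44']
NONE count = 5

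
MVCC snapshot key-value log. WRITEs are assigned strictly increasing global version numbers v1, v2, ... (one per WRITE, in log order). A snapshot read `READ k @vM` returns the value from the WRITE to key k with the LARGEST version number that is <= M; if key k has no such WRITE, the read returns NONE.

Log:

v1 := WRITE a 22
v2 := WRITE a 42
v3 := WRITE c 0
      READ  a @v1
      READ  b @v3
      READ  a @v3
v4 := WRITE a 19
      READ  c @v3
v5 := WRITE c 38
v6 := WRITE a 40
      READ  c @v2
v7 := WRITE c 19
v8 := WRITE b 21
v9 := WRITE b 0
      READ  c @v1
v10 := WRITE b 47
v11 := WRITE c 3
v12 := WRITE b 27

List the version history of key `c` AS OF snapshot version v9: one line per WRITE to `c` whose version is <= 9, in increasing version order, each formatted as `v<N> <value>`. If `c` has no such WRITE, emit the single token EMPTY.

Scan writes for key=c with version <= 9:
  v1 WRITE a 22 -> skip
  v2 WRITE a 42 -> skip
  v3 WRITE c 0 -> keep
  v4 WRITE a 19 -> skip
  v5 WRITE c 38 -> keep
  v6 WRITE a 40 -> skip
  v7 WRITE c 19 -> keep
  v8 WRITE b 21 -> skip
  v9 WRITE b 0 -> skip
  v10 WRITE b 47 -> skip
  v11 WRITE c 3 -> drop (> snap)
  v12 WRITE b 27 -> skip
Collected: [(3, 0), (5, 38), (7, 19)]

Answer: v3 0
v5 38
v7 19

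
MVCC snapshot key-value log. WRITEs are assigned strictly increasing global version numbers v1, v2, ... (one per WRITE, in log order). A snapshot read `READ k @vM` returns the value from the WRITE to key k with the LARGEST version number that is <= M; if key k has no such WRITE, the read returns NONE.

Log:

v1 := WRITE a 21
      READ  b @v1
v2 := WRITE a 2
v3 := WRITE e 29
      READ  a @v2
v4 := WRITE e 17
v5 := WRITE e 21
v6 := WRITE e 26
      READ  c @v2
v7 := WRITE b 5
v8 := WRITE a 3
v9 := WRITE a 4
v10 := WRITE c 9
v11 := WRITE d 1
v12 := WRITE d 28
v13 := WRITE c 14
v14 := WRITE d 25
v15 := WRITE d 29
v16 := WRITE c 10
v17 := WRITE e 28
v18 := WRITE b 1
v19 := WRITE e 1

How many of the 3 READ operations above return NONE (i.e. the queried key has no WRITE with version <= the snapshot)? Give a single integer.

v1: WRITE a=21  (a history now [(1, 21)])
READ b @v1: history=[] -> no version <= 1 -> NONE
v2: WRITE a=2  (a history now [(1, 21), (2, 2)])
v3: WRITE e=29  (e history now [(3, 29)])
READ a @v2: history=[(1, 21), (2, 2)] -> pick v2 -> 2
v4: WRITE e=17  (e history now [(3, 29), (4, 17)])
v5: WRITE e=21  (e history now [(3, 29), (4, 17), (5, 21)])
v6: WRITE e=26  (e history now [(3, 29), (4, 17), (5, 21), (6, 26)])
READ c @v2: history=[] -> no version <= 2 -> NONE
v7: WRITE b=5  (b history now [(7, 5)])
v8: WRITE a=3  (a history now [(1, 21), (2, 2), (8, 3)])
v9: WRITE a=4  (a history now [(1, 21), (2, 2), (8, 3), (9, 4)])
v10: WRITE c=9  (c history now [(10, 9)])
v11: WRITE d=1  (d history now [(11, 1)])
v12: WRITE d=28  (d history now [(11, 1), (12, 28)])
v13: WRITE c=14  (c history now [(10, 9), (13, 14)])
v14: WRITE d=25  (d history now [(11, 1), (12, 28), (14, 25)])
v15: WRITE d=29  (d history now [(11, 1), (12, 28), (14, 25), (15, 29)])
v16: WRITE c=10  (c history now [(10, 9), (13, 14), (16, 10)])
v17: WRITE e=28  (e history now [(3, 29), (4, 17), (5, 21), (6, 26), (17, 28)])
v18: WRITE b=1  (b history now [(7, 5), (18, 1)])
v19: WRITE e=1  (e history now [(3, 29), (4, 17), (5, 21), (6, 26), (17, 28), (19, 1)])
Read results in order: ['NONE', '2', 'NONE']
NONE count = 2

Answer: 2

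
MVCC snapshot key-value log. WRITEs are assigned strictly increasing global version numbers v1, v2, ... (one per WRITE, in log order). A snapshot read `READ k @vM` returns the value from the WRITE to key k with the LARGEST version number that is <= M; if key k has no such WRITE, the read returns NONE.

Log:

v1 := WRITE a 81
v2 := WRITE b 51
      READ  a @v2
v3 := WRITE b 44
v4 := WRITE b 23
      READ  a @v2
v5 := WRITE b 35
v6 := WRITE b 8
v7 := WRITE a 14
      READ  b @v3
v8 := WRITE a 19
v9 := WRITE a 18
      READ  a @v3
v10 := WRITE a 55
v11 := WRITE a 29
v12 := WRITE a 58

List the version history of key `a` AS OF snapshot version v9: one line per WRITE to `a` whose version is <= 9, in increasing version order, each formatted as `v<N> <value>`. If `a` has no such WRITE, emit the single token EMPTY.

Answer: v1 81
v7 14
v8 19
v9 18

Derivation:
Scan writes for key=a with version <= 9:
  v1 WRITE a 81 -> keep
  v2 WRITE b 51 -> skip
  v3 WRITE b 44 -> skip
  v4 WRITE b 23 -> skip
  v5 WRITE b 35 -> skip
  v6 WRITE b 8 -> skip
  v7 WRITE a 14 -> keep
  v8 WRITE a 19 -> keep
  v9 WRITE a 18 -> keep
  v10 WRITE a 55 -> drop (> snap)
  v11 WRITE a 29 -> drop (> snap)
  v12 WRITE a 58 -> drop (> snap)
Collected: [(1, 81), (7, 14), (8, 19), (9, 18)]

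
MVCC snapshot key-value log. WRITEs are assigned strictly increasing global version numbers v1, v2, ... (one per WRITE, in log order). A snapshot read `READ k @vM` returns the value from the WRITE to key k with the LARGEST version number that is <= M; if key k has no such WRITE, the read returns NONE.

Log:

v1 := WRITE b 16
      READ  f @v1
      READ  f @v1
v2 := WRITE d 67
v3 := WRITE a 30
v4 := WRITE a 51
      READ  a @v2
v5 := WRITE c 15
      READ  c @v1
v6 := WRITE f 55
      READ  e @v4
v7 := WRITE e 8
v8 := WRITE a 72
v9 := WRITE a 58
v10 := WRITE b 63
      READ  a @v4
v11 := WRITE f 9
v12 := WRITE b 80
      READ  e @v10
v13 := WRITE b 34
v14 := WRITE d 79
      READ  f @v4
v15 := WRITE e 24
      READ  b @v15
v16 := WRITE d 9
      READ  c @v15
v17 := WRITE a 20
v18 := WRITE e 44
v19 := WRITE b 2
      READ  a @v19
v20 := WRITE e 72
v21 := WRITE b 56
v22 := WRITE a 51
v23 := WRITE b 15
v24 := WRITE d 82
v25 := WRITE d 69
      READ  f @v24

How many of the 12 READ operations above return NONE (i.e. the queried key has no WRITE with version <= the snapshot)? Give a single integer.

v1: WRITE b=16  (b history now [(1, 16)])
READ f @v1: history=[] -> no version <= 1 -> NONE
READ f @v1: history=[] -> no version <= 1 -> NONE
v2: WRITE d=67  (d history now [(2, 67)])
v3: WRITE a=30  (a history now [(3, 30)])
v4: WRITE a=51  (a history now [(3, 30), (4, 51)])
READ a @v2: history=[(3, 30), (4, 51)] -> no version <= 2 -> NONE
v5: WRITE c=15  (c history now [(5, 15)])
READ c @v1: history=[(5, 15)] -> no version <= 1 -> NONE
v6: WRITE f=55  (f history now [(6, 55)])
READ e @v4: history=[] -> no version <= 4 -> NONE
v7: WRITE e=8  (e history now [(7, 8)])
v8: WRITE a=72  (a history now [(3, 30), (4, 51), (8, 72)])
v9: WRITE a=58  (a history now [(3, 30), (4, 51), (8, 72), (9, 58)])
v10: WRITE b=63  (b history now [(1, 16), (10, 63)])
READ a @v4: history=[(3, 30), (4, 51), (8, 72), (9, 58)] -> pick v4 -> 51
v11: WRITE f=9  (f history now [(6, 55), (11, 9)])
v12: WRITE b=80  (b history now [(1, 16), (10, 63), (12, 80)])
READ e @v10: history=[(7, 8)] -> pick v7 -> 8
v13: WRITE b=34  (b history now [(1, 16), (10, 63), (12, 80), (13, 34)])
v14: WRITE d=79  (d history now [(2, 67), (14, 79)])
READ f @v4: history=[(6, 55), (11, 9)] -> no version <= 4 -> NONE
v15: WRITE e=24  (e history now [(7, 8), (15, 24)])
READ b @v15: history=[(1, 16), (10, 63), (12, 80), (13, 34)] -> pick v13 -> 34
v16: WRITE d=9  (d history now [(2, 67), (14, 79), (16, 9)])
READ c @v15: history=[(5, 15)] -> pick v5 -> 15
v17: WRITE a=20  (a history now [(3, 30), (4, 51), (8, 72), (9, 58), (17, 20)])
v18: WRITE e=44  (e history now [(7, 8), (15, 24), (18, 44)])
v19: WRITE b=2  (b history now [(1, 16), (10, 63), (12, 80), (13, 34), (19, 2)])
READ a @v19: history=[(3, 30), (4, 51), (8, 72), (9, 58), (17, 20)] -> pick v17 -> 20
v20: WRITE e=72  (e history now [(7, 8), (15, 24), (18, 44), (20, 72)])
v21: WRITE b=56  (b history now [(1, 16), (10, 63), (12, 80), (13, 34), (19, 2), (21, 56)])
v22: WRITE a=51  (a history now [(3, 30), (4, 51), (8, 72), (9, 58), (17, 20), (22, 51)])
v23: WRITE b=15  (b history now [(1, 16), (10, 63), (12, 80), (13, 34), (19, 2), (21, 56), (23, 15)])
v24: WRITE d=82  (d history now [(2, 67), (14, 79), (16, 9), (24, 82)])
v25: WRITE d=69  (d history now [(2, 67), (14, 79), (16, 9), (24, 82), (25, 69)])
READ f @v24: history=[(6, 55), (11, 9)] -> pick v11 -> 9
Read results in order: ['NONE', 'NONE', 'NONE', 'NONE', 'NONE', '51', '8', 'NONE', '34', '15', '20', '9']
NONE count = 6

Answer: 6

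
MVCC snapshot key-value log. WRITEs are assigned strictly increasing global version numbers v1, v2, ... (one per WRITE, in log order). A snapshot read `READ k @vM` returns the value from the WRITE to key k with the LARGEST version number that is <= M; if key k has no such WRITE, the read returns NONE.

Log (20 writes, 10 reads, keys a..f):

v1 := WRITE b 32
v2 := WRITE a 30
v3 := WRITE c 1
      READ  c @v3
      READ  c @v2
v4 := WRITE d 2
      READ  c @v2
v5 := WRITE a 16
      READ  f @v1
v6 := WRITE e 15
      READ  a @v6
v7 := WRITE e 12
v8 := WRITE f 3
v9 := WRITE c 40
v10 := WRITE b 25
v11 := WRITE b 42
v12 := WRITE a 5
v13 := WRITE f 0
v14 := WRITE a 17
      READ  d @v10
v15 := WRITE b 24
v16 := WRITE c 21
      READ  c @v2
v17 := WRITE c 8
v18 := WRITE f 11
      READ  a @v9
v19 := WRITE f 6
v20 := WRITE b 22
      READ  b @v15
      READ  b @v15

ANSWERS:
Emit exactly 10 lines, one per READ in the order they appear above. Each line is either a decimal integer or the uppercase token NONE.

Answer: 1
NONE
NONE
NONE
16
2
NONE
16
24
24

Derivation:
v1: WRITE b=32  (b history now [(1, 32)])
v2: WRITE a=30  (a history now [(2, 30)])
v3: WRITE c=1  (c history now [(3, 1)])
READ c @v3: history=[(3, 1)] -> pick v3 -> 1
READ c @v2: history=[(3, 1)] -> no version <= 2 -> NONE
v4: WRITE d=2  (d history now [(4, 2)])
READ c @v2: history=[(3, 1)] -> no version <= 2 -> NONE
v5: WRITE a=16  (a history now [(2, 30), (5, 16)])
READ f @v1: history=[] -> no version <= 1 -> NONE
v6: WRITE e=15  (e history now [(6, 15)])
READ a @v6: history=[(2, 30), (5, 16)] -> pick v5 -> 16
v7: WRITE e=12  (e history now [(6, 15), (7, 12)])
v8: WRITE f=3  (f history now [(8, 3)])
v9: WRITE c=40  (c history now [(3, 1), (9, 40)])
v10: WRITE b=25  (b history now [(1, 32), (10, 25)])
v11: WRITE b=42  (b history now [(1, 32), (10, 25), (11, 42)])
v12: WRITE a=5  (a history now [(2, 30), (5, 16), (12, 5)])
v13: WRITE f=0  (f history now [(8, 3), (13, 0)])
v14: WRITE a=17  (a history now [(2, 30), (5, 16), (12, 5), (14, 17)])
READ d @v10: history=[(4, 2)] -> pick v4 -> 2
v15: WRITE b=24  (b history now [(1, 32), (10, 25), (11, 42), (15, 24)])
v16: WRITE c=21  (c history now [(3, 1), (9, 40), (16, 21)])
READ c @v2: history=[(3, 1), (9, 40), (16, 21)] -> no version <= 2 -> NONE
v17: WRITE c=8  (c history now [(3, 1), (9, 40), (16, 21), (17, 8)])
v18: WRITE f=11  (f history now [(8, 3), (13, 0), (18, 11)])
READ a @v9: history=[(2, 30), (5, 16), (12, 5), (14, 17)] -> pick v5 -> 16
v19: WRITE f=6  (f history now [(8, 3), (13, 0), (18, 11), (19, 6)])
v20: WRITE b=22  (b history now [(1, 32), (10, 25), (11, 42), (15, 24), (20, 22)])
READ b @v15: history=[(1, 32), (10, 25), (11, 42), (15, 24), (20, 22)] -> pick v15 -> 24
READ b @v15: history=[(1, 32), (10, 25), (11, 42), (15, 24), (20, 22)] -> pick v15 -> 24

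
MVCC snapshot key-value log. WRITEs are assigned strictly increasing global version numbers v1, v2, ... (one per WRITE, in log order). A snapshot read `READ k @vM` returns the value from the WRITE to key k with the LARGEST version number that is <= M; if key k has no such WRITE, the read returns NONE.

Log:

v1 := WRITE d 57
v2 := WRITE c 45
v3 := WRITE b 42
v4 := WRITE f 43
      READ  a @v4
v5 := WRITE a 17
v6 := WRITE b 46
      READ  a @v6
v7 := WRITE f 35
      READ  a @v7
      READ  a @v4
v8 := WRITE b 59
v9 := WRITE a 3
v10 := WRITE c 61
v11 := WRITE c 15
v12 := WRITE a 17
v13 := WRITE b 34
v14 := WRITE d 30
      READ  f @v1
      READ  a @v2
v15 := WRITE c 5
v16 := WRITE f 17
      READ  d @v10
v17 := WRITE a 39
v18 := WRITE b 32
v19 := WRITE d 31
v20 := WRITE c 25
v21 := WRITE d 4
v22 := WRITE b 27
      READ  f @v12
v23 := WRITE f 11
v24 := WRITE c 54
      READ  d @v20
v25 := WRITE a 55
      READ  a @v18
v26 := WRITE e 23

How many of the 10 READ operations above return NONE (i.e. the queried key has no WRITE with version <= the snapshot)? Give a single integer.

v1: WRITE d=57  (d history now [(1, 57)])
v2: WRITE c=45  (c history now [(2, 45)])
v3: WRITE b=42  (b history now [(3, 42)])
v4: WRITE f=43  (f history now [(4, 43)])
READ a @v4: history=[] -> no version <= 4 -> NONE
v5: WRITE a=17  (a history now [(5, 17)])
v6: WRITE b=46  (b history now [(3, 42), (6, 46)])
READ a @v6: history=[(5, 17)] -> pick v5 -> 17
v7: WRITE f=35  (f history now [(4, 43), (7, 35)])
READ a @v7: history=[(5, 17)] -> pick v5 -> 17
READ a @v4: history=[(5, 17)] -> no version <= 4 -> NONE
v8: WRITE b=59  (b history now [(3, 42), (6, 46), (8, 59)])
v9: WRITE a=3  (a history now [(5, 17), (9, 3)])
v10: WRITE c=61  (c history now [(2, 45), (10, 61)])
v11: WRITE c=15  (c history now [(2, 45), (10, 61), (11, 15)])
v12: WRITE a=17  (a history now [(5, 17), (9, 3), (12, 17)])
v13: WRITE b=34  (b history now [(3, 42), (6, 46), (8, 59), (13, 34)])
v14: WRITE d=30  (d history now [(1, 57), (14, 30)])
READ f @v1: history=[(4, 43), (7, 35)] -> no version <= 1 -> NONE
READ a @v2: history=[(5, 17), (9, 3), (12, 17)] -> no version <= 2 -> NONE
v15: WRITE c=5  (c history now [(2, 45), (10, 61), (11, 15), (15, 5)])
v16: WRITE f=17  (f history now [(4, 43), (7, 35), (16, 17)])
READ d @v10: history=[(1, 57), (14, 30)] -> pick v1 -> 57
v17: WRITE a=39  (a history now [(5, 17), (9, 3), (12, 17), (17, 39)])
v18: WRITE b=32  (b history now [(3, 42), (6, 46), (8, 59), (13, 34), (18, 32)])
v19: WRITE d=31  (d history now [(1, 57), (14, 30), (19, 31)])
v20: WRITE c=25  (c history now [(2, 45), (10, 61), (11, 15), (15, 5), (20, 25)])
v21: WRITE d=4  (d history now [(1, 57), (14, 30), (19, 31), (21, 4)])
v22: WRITE b=27  (b history now [(3, 42), (6, 46), (8, 59), (13, 34), (18, 32), (22, 27)])
READ f @v12: history=[(4, 43), (7, 35), (16, 17)] -> pick v7 -> 35
v23: WRITE f=11  (f history now [(4, 43), (7, 35), (16, 17), (23, 11)])
v24: WRITE c=54  (c history now [(2, 45), (10, 61), (11, 15), (15, 5), (20, 25), (24, 54)])
READ d @v20: history=[(1, 57), (14, 30), (19, 31), (21, 4)] -> pick v19 -> 31
v25: WRITE a=55  (a history now [(5, 17), (9, 3), (12, 17), (17, 39), (25, 55)])
READ a @v18: history=[(5, 17), (9, 3), (12, 17), (17, 39), (25, 55)] -> pick v17 -> 39
v26: WRITE e=23  (e history now [(26, 23)])
Read results in order: ['NONE', '17', '17', 'NONE', 'NONE', 'NONE', '57', '35', '31', '39']
NONE count = 4

Answer: 4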